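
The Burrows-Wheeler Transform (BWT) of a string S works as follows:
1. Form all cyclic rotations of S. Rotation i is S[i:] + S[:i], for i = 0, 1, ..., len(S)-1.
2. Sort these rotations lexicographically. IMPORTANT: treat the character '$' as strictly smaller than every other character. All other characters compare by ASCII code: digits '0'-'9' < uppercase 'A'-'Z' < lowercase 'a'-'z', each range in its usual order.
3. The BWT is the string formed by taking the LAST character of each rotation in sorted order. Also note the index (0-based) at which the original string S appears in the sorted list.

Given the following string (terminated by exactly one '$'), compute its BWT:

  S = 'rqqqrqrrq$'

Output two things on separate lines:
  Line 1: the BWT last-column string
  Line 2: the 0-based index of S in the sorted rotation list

All 10 rotations (rotation i = S[i:]+S[:i]):
  rot[0] = rqqqrqrrq$
  rot[1] = qqqrqrrq$r
  rot[2] = qqrqrrq$rq
  rot[3] = qrqrrq$rqq
  rot[4] = rqrrq$rqqq
  rot[5] = qrrq$rqqqr
  rot[6] = rrq$rqqqrq
  rot[7] = rq$rqqqrqr
  rot[8] = q$rqqqrqrr
  rot[9] = $rqqqrqrrq
Sorted (with $ < everything):
  sorted[0] = $rqqqrqrrq  (last char: 'q')
  sorted[1] = q$rqqqrqrr  (last char: 'r')
  sorted[2] = qqqrqrrq$r  (last char: 'r')
  sorted[3] = qqrqrrq$rq  (last char: 'q')
  sorted[4] = qrqrrq$rqq  (last char: 'q')
  sorted[5] = qrrq$rqqqr  (last char: 'r')
  sorted[6] = rq$rqqqrqr  (last char: 'r')
  sorted[7] = rqqqrqrrq$  (last char: '$')
  sorted[8] = rqrrq$rqqq  (last char: 'q')
  sorted[9] = rrq$rqqqrq  (last char: 'q')
Last column: qrrqqrr$qq
Original string S is at sorted index 7

Answer: qrrqqrr$qq
7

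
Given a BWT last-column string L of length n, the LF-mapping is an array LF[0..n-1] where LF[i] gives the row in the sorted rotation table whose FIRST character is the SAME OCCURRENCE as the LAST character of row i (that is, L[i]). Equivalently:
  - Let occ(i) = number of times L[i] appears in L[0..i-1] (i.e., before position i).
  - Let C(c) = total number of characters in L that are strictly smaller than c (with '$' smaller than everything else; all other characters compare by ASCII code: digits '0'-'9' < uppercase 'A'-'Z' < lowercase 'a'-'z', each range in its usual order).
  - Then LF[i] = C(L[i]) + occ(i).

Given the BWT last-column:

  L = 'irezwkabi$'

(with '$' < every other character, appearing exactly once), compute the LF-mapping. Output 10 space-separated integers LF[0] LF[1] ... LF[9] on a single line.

Char counts: '$':1, 'a':1, 'b':1, 'e':1, 'i':2, 'k':1, 'r':1, 'w':1, 'z':1
C (first-col start): C('$')=0, C('a')=1, C('b')=2, C('e')=3, C('i')=4, C('k')=6, C('r')=7, C('w')=8, C('z')=9
L[0]='i': occ=0, LF[0]=C('i')+0=4+0=4
L[1]='r': occ=0, LF[1]=C('r')+0=7+0=7
L[2]='e': occ=0, LF[2]=C('e')+0=3+0=3
L[3]='z': occ=0, LF[3]=C('z')+0=9+0=9
L[4]='w': occ=0, LF[4]=C('w')+0=8+0=8
L[5]='k': occ=0, LF[5]=C('k')+0=6+0=6
L[6]='a': occ=0, LF[6]=C('a')+0=1+0=1
L[7]='b': occ=0, LF[7]=C('b')+0=2+0=2
L[8]='i': occ=1, LF[8]=C('i')+1=4+1=5
L[9]='$': occ=0, LF[9]=C('$')+0=0+0=0

Answer: 4 7 3 9 8 6 1 2 5 0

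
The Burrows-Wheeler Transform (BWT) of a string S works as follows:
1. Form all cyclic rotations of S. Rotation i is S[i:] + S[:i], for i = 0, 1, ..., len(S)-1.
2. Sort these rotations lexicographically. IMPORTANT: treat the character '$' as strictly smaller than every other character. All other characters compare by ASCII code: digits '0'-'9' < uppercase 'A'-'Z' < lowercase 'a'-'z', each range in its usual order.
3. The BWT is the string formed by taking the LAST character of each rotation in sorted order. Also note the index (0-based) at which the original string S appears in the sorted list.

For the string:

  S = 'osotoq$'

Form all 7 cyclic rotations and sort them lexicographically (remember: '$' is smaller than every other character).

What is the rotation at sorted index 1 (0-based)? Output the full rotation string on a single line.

All 7 rotations (rotation i = S[i:]+S[:i]):
  rot[0] = osotoq$
  rot[1] = sotoq$o
  rot[2] = otoq$os
  rot[3] = toq$oso
  rot[4] = oq$osot
  rot[5] = q$osoto
  rot[6] = $osotoq
Sorted (with $ < everything):
  sorted[0] = $osotoq
  sorted[1] = oq$osot
  sorted[2] = osotoq$
  sorted[3] = otoq$os
  sorted[4] = q$osoto
  sorted[5] = sotoq$o
  sorted[6] = toq$oso
sorted[1] = oq$osot

Answer: oq$osot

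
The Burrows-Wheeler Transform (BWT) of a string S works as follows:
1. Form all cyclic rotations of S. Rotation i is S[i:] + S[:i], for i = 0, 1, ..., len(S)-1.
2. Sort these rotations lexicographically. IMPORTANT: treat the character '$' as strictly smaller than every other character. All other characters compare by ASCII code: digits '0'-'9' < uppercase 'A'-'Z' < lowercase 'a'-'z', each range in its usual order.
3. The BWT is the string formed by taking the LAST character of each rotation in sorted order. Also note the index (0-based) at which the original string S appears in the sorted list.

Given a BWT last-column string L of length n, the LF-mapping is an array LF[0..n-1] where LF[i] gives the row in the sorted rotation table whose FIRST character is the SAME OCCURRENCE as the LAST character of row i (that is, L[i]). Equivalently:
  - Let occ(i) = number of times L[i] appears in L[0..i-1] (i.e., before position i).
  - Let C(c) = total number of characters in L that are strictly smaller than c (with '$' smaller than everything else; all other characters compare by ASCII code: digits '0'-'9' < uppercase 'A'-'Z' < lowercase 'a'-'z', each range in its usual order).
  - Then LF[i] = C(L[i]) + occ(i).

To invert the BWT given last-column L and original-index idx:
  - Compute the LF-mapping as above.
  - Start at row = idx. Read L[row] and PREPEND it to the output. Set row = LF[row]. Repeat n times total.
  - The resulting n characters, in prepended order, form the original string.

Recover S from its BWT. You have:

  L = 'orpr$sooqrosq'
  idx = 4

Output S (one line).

LF mapping: 1 8 5 9 0 11 2 3 6 10 4 12 7
Walk LF starting at row 4, prepending L[row]:
  step 1: row=4, L[4]='$', prepend. Next row=LF[4]=0
  step 2: row=0, L[0]='o', prepend. Next row=LF[0]=1
  step 3: row=1, L[1]='r', prepend. Next row=LF[1]=8
  step 4: row=8, L[8]='q', prepend. Next row=LF[8]=6
  step 5: row=6, L[6]='o', prepend. Next row=LF[6]=2
  step 6: row=2, L[2]='p', prepend. Next row=LF[2]=5
  step 7: row=5, L[5]='s', prepend. Next row=LF[5]=11
  step 8: row=11, L[11]='s', prepend. Next row=LF[11]=12
  step 9: row=12, L[12]='q', prepend. Next row=LF[12]=7
  step 10: row=7, L[7]='o', prepend. Next row=LF[7]=3
  step 11: row=3, L[3]='r', prepend. Next row=LF[3]=9
  step 12: row=9, L[9]='r', prepend. Next row=LF[9]=10
  step 13: row=10, L[10]='o', prepend. Next row=LF[10]=4
Reversed output: orroqsspoqro$

Answer: orroqsspoqro$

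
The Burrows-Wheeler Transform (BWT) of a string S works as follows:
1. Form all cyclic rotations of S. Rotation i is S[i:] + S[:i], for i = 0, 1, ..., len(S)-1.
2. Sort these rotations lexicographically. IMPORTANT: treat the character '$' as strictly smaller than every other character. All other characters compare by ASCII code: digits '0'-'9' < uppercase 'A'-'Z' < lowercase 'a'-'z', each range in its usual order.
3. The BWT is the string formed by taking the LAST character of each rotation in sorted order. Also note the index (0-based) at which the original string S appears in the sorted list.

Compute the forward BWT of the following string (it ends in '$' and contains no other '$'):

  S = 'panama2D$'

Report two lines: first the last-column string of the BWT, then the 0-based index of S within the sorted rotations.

All 9 rotations (rotation i = S[i:]+S[:i]):
  rot[0] = panama2D$
  rot[1] = anama2D$p
  rot[2] = nama2D$pa
  rot[3] = ama2D$pan
  rot[4] = ma2D$pana
  rot[5] = a2D$panam
  rot[6] = 2D$panama
  rot[7] = D$panama2
  rot[8] = $panama2D
Sorted (with $ < everything):
  sorted[0] = $panama2D  (last char: 'D')
  sorted[1] = 2D$panama  (last char: 'a')
  sorted[2] = D$panama2  (last char: '2')
  sorted[3] = a2D$panam  (last char: 'm')
  sorted[4] = ama2D$pan  (last char: 'n')
  sorted[5] = anama2D$p  (last char: 'p')
  sorted[6] = ma2D$pana  (last char: 'a')
  sorted[7] = nama2D$pa  (last char: 'a')
  sorted[8] = panama2D$  (last char: '$')
Last column: Da2mnpaa$
Original string S is at sorted index 8

Answer: Da2mnpaa$
8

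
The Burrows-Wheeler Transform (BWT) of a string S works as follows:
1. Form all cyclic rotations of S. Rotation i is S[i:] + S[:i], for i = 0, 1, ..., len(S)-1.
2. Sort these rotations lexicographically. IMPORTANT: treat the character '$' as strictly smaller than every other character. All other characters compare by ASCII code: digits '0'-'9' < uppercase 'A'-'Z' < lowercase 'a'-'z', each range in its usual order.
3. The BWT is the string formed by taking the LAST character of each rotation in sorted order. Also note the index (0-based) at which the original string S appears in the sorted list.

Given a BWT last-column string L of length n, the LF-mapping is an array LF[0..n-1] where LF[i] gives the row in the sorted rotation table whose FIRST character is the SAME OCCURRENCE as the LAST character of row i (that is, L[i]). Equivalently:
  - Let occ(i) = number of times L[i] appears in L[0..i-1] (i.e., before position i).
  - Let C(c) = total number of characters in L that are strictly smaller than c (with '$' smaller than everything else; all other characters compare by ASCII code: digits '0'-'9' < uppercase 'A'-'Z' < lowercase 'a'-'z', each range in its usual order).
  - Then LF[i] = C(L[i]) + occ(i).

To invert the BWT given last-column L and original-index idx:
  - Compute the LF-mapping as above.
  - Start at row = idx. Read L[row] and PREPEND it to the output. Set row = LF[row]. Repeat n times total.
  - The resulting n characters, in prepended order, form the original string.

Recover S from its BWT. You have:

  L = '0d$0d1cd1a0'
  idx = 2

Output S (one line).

LF mapping: 1 8 0 2 9 4 7 10 5 6 3
Walk LF starting at row 2, prepending L[row]:
  step 1: row=2, L[2]='$', prepend. Next row=LF[2]=0
  step 2: row=0, L[0]='0', prepend. Next row=LF[0]=1
  step 3: row=1, L[1]='d', prepend. Next row=LF[1]=8
  step 4: row=8, L[8]='1', prepend. Next row=LF[8]=5
  step 5: row=5, L[5]='1', prepend. Next row=LF[5]=4
  step 6: row=4, L[4]='d', prepend. Next row=LF[4]=9
  step 7: row=9, L[9]='a', prepend. Next row=LF[9]=6
  step 8: row=6, L[6]='c', prepend. Next row=LF[6]=7
  step 9: row=7, L[7]='d', prepend. Next row=LF[7]=10
  step 10: row=10, L[10]='0', prepend. Next row=LF[10]=3
  step 11: row=3, L[3]='0', prepend. Next row=LF[3]=2
Reversed output: 00dcad11d0$

Answer: 00dcad11d0$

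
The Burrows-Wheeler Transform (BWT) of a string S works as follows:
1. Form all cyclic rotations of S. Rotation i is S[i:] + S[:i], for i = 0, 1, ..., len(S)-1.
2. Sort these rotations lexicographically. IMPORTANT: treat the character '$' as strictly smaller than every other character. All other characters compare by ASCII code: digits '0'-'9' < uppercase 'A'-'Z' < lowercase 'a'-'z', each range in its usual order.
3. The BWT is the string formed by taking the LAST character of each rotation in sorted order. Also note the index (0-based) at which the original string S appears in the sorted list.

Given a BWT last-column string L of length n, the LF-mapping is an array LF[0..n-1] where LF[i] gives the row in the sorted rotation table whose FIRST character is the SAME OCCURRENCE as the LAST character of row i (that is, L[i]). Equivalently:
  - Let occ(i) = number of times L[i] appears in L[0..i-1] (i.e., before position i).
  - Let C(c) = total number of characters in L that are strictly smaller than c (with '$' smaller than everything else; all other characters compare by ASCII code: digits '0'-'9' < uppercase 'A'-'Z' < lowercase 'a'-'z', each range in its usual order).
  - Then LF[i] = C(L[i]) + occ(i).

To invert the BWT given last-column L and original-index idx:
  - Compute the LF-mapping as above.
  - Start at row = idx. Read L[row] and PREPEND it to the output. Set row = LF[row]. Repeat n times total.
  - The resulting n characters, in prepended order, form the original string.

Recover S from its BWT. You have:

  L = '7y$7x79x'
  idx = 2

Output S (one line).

LF mapping: 1 7 0 2 5 3 4 6
Walk LF starting at row 2, prepending L[row]:
  step 1: row=2, L[2]='$', prepend. Next row=LF[2]=0
  step 2: row=0, L[0]='7', prepend. Next row=LF[0]=1
  step 3: row=1, L[1]='y', prepend. Next row=LF[1]=7
  step 4: row=7, L[7]='x', prepend. Next row=LF[7]=6
  step 5: row=6, L[6]='9', prepend. Next row=LF[6]=4
  step 6: row=4, L[4]='x', prepend. Next row=LF[4]=5
  step 7: row=5, L[5]='7', prepend. Next row=LF[5]=3
  step 8: row=3, L[3]='7', prepend. Next row=LF[3]=2
Reversed output: 77x9xy7$

Answer: 77x9xy7$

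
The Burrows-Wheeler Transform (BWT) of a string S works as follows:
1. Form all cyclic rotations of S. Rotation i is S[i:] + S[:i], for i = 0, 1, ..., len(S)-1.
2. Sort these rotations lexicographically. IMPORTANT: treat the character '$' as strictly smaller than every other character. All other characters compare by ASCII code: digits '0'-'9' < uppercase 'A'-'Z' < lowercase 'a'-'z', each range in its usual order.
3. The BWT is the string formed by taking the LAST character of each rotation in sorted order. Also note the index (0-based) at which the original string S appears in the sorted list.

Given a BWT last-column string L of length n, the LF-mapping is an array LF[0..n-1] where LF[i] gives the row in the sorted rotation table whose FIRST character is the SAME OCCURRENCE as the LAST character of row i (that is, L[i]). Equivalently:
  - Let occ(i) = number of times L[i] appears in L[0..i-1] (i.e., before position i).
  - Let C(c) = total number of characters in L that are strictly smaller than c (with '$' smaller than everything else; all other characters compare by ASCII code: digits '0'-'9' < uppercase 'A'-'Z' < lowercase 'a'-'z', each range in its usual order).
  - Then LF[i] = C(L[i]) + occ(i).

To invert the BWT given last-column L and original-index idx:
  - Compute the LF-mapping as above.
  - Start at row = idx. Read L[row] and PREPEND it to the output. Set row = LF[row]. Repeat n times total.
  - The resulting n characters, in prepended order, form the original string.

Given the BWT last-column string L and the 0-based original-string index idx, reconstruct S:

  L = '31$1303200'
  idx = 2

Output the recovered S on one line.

Answer: 031010323$

Derivation:
LF mapping: 7 4 0 5 8 1 9 6 2 3
Walk LF starting at row 2, prepending L[row]:
  step 1: row=2, L[2]='$', prepend. Next row=LF[2]=0
  step 2: row=0, L[0]='3', prepend. Next row=LF[0]=7
  step 3: row=7, L[7]='2', prepend. Next row=LF[7]=6
  step 4: row=6, L[6]='3', prepend. Next row=LF[6]=9
  step 5: row=9, L[9]='0', prepend. Next row=LF[9]=3
  step 6: row=3, L[3]='1', prepend. Next row=LF[3]=5
  step 7: row=5, L[5]='0', prepend. Next row=LF[5]=1
  step 8: row=1, L[1]='1', prepend. Next row=LF[1]=4
  step 9: row=4, L[4]='3', prepend. Next row=LF[4]=8
  step 10: row=8, L[8]='0', prepend. Next row=LF[8]=2
Reversed output: 031010323$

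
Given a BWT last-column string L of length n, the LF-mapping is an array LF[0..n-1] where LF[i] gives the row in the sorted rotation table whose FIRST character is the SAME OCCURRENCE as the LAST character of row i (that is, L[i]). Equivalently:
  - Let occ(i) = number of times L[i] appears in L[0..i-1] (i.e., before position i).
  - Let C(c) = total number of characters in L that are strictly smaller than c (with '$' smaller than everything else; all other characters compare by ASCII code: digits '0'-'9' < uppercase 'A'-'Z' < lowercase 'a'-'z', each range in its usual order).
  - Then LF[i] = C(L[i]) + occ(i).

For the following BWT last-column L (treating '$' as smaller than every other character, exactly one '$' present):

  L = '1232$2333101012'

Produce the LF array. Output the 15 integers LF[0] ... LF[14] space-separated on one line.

Answer: 3 7 11 8 0 9 12 13 14 4 1 5 2 6 10

Derivation:
Char counts: '$':1, '0':2, '1':4, '2':4, '3':4
C (first-col start): C('$')=0, C('0')=1, C('1')=3, C('2')=7, C('3')=11
L[0]='1': occ=0, LF[0]=C('1')+0=3+0=3
L[1]='2': occ=0, LF[1]=C('2')+0=7+0=7
L[2]='3': occ=0, LF[2]=C('3')+0=11+0=11
L[3]='2': occ=1, LF[3]=C('2')+1=7+1=8
L[4]='$': occ=0, LF[4]=C('$')+0=0+0=0
L[5]='2': occ=2, LF[5]=C('2')+2=7+2=9
L[6]='3': occ=1, LF[6]=C('3')+1=11+1=12
L[7]='3': occ=2, LF[7]=C('3')+2=11+2=13
L[8]='3': occ=3, LF[8]=C('3')+3=11+3=14
L[9]='1': occ=1, LF[9]=C('1')+1=3+1=4
L[10]='0': occ=0, LF[10]=C('0')+0=1+0=1
L[11]='1': occ=2, LF[11]=C('1')+2=3+2=5
L[12]='0': occ=1, LF[12]=C('0')+1=1+1=2
L[13]='1': occ=3, LF[13]=C('1')+3=3+3=6
L[14]='2': occ=3, LF[14]=C('2')+3=7+3=10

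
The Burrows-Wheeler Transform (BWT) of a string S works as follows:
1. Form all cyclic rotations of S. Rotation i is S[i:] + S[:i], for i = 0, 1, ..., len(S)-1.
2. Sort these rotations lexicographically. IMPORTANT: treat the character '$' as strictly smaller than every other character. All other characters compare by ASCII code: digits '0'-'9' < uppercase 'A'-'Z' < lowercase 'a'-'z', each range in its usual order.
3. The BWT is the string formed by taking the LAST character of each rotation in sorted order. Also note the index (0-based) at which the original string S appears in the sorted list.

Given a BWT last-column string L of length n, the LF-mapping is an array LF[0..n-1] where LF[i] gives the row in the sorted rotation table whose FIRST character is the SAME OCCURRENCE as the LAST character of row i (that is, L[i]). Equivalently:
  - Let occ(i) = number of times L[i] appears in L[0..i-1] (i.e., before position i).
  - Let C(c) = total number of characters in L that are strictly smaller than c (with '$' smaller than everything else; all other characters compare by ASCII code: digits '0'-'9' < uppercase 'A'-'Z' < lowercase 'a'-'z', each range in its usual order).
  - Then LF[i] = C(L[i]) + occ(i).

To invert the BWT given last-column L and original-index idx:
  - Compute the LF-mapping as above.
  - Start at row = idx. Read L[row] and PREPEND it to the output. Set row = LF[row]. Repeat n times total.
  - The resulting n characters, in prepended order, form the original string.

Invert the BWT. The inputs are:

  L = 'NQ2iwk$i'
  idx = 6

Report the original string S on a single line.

Answer: kiwiQ2N$

Derivation:
LF mapping: 2 3 1 4 7 6 0 5
Walk LF starting at row 6, prepending L[row]:
  step 1: row=6, L[6]='$', prepend. Next row=LF[6]=0
  step 2: row=0, L[0]='N', prepend. Next row=LF[0]=2
  step 3: row=2, L[2]='2', prepend. Next row=LF[2]=1
  step 4: row=1, L[1]='Q', prepend. Next row=LF[1]=3
  step 5: row=3, L[3]='i', prepend. Next row=LF[3]=4
  step 6: row=4, L[4]='w', prepend. Next row=LF[4]=7
  step 7: row=7, L[7]='i', prepend. Next row=LF[7]=5
  step 8: row=5, L[5]='k', prepend. Next row=LF[5]=6
Reversed output: kiwiQ2N$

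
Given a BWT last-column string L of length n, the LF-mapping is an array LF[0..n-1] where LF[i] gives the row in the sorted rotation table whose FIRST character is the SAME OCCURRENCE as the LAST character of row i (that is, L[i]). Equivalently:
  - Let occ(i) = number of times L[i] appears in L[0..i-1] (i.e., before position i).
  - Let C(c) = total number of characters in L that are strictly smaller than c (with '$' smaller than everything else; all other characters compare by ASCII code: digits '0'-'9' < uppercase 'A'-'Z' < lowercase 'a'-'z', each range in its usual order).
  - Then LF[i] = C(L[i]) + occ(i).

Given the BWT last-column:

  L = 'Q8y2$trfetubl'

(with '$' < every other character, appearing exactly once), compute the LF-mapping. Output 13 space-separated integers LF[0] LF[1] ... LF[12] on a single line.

Answer: 3 2 12 1 0 9 8 6 5 10 11 4 7

Derivation:
Char counts: '$':1, '2':1, '8':1, 'Q':1, 'b':1, 'e':1, 'f':1, 'l':1, 'r':1, 't':2, 'u':1, 'y':1
C (first-col start): C('$')=0, C('2')=1, C('8')=2, C('Q')=3, C('b')=4, C('e')=5, C('f')=6, C('l')=7, C('r')=8, C('t')=9, C('u')=11, C('y')=12
L[0]='Q': occ=0, LF[0]=C('Q')+0=3+0=3
L[1]='8': occ=0, LF[1]=C('8')+0=2+0=2
L[2]='y': occ=0, LF[2]=C('y')+0=12+0=12
L[3]='2': occ=0, LF[3]=C('2')+0=1+0=1
L[4]='$': occ=0, LF[4]=C('$')+0=0+0=0
L[5]='t': occ=0, LF[5]=C('t')+0=9+0=9
L[6]='r': occ=0, LF[6]=C('r')+0=8+0=8
L[7]='f': occ=0, LF[7]=C('f')+0=6+0=6
L[8]='e': occ=0, LF[8]=C('e')+0=5+0=5
L[9]='t': occ=1, LF[9]=C('t')+1=9+1=10
L[10]='u': occ=0, LF[10]=C('u')+0=11+0=11
L[11]='b': occ=0, LF[11]=C('b')+0=4+0=4
L[12]='l': occ=0, LF[12]=C('l')+0=7+0=7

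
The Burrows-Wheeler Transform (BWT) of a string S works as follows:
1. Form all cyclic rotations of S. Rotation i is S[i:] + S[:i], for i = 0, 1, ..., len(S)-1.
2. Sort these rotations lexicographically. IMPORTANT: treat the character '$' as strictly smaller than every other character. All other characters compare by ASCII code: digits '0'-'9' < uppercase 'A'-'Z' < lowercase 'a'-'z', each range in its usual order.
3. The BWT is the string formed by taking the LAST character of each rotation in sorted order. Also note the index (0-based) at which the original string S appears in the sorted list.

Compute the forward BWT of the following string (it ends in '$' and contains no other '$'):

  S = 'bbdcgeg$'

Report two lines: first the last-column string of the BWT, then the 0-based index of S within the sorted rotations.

Answer: g$bdbgec
1

Derivation:
All 8 rotations (rotation i = S[i:]+S[:i]):
  rot[0] = bbdcgeg$
  rot[1] = bdcgeg$b
  rot[2] = dcgeg$bb
  rot[3] = cgeg$bbd
  rot[4] = geg$bbdc
  rot[5] = eg$bbdcg
  rot[6] = g$bbdcge
  rot[7] = $bbdcgeg
Sorted (with $ < everything):
  sorted[0] = $bbdcgeg  (last char: 'g')
  sorted[1] = bbdcgeg$  (last char: '$')
  sorted[2] = bdcgeg$b  (last char: 'b')
  sorted[3] = cgeg$bbd  (last char: 'd')
  sorted[4] = dcgeg$bb  (last char: 'b')
  sorted[5] = eg$bbdcg  (last char: 'g')
  sorted[6] = g$bbdcge  (last char: 'e')
  sorted[7] = geg$bbdc  (last char: 'c')
Last column: g$bdbgec
Original string S is at sorted index 1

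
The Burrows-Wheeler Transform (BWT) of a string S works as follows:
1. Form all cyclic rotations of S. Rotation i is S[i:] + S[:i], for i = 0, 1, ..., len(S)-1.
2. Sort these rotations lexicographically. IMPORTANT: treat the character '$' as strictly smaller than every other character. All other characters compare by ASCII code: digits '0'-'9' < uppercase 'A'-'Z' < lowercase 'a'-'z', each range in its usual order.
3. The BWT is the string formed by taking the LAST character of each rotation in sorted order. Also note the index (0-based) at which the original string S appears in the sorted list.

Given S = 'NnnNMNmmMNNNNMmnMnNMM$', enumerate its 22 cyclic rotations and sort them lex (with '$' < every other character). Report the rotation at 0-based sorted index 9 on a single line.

Answer: NMmnMnNMM$NnnNMNmmMNNN

Derivation:
All 22 rotations (rotation i = S[i:]+S[:i]):
  rot[0] = NnnNMNmmMNNNNMmnMnNMM$
  rot[1] = nnNMNmmMNNNNMmnMnNMM$N
  rot[2] = nNMNmmMNNNNMmnMnNMM$Nn
  rot[3] = NMNmmMNNNNMmnMnNMM$Nnn
  rot[4] = MNmmMNNNNMmnMnNMM$NnnN
  rot[5] = NmmMNNNNMmnMnNMM$NnnNM
  rot[6] = mmMNNNNMmnMnNMM$NnnNMN
  rot[7] = mMNNNNMmnMnNMM$NnnNMNm
  rot[8] = MNNNNMmnMnNMM$NnnNMNmm
  rot[9] = NNNNMmnMnNMM$NnnNMNmmM
  rot[10] = NNNMmnMnNMM$NnnNMNmmMN
  rot[11] = NNMmnMnNMM$NnnNMNmmMNN
  rot[12] = NMmnMnNMM$NnnNMNmmMNNN
  rot[13] = MmnMnNMM$NnnNMNmmMNNNN
  rot[14] = mnMnNMM$NnnNMNmmMNNNNM
  rot[15] = nMnNMM$NnnNMNmmMNNNNMm
  rot[16] = MnNMM$NnnNMNmmMNNNNMmn
  rot[17] = nNMM$NnnNMNmmMNNNNMmnM
  rot[18] = NMM$NnnNMNmmMNNNNMmnMn
  rot[19] = MM$NnnNMNmmMNNNNMmnMnN
  rot[20] = M$NnnNMNmmMNNNNMmnMnNM
  rot[21] = $NnnNMNmmMNNNNMmnMnNMM
Sorted (with $ < everything):
  sorted[0] = $NnnNMNmmMNNNNMmnMnNMM
  sorted[1] = M$NnnNMNmmMNNNNMmnMnNM
  sorted[2] = MM$NnnNMNmmMNNNNMmnMnN
  sorted[3] = MNNNNMmnMnNMM$NnnNMNmm
  sorted[4] = MNmmMNNNNMmnMnNMM$NnnN
  sorted[5] = MmnMnNMM$NnnNMNmmMNNNN
  sorted[6] = MnNMM$NnnNMNmmMNNNNMmn
  sorted[7] = NMM$NnnNMNmmMNNNNMmnMn
  sorted[8] = NMNmmMNNNNMmnMnNMM$Nnn
  sorted[9] = NMmnMnNMM$NnnNMNmmMNNN
  sorted[10] = NNMmnMnNMM$NnnNMNmmMNN
  sorted[11] = NNNMmnMnNMM$NnnNMNmmMN
  sorted[12] = NNNNMmnMnNMM$NnnNMNmmM
  sorted[13] = NmmMNNNNMmnMnNMM$NnnNM
  sorted[14] = NnnNMNmmMNNNNMmnMnNMM$
  sorted[15] = mMNNNNMmnMnNMM$NnnNMNm
  sorted[16] = mmMNNNNMmnMnNMM$NnnNMN
  sorted[17] = mnMnNMM$NnnNMNmmMNNNNM
  sorted[18] = nMnNMM$NnnNMNmmMNNNNMm
  sorted[19] = nNMM$NnnNMNmmMNNNNMmnM
  sorted[20] = nNMNmmMNNNNMmnMnNMM$Nn
  sorted[21] = nnNMNmmMNNNNMmnMnNMM$N
sorted[9] = NMmnMnNMM$NnnNMNmmMNNN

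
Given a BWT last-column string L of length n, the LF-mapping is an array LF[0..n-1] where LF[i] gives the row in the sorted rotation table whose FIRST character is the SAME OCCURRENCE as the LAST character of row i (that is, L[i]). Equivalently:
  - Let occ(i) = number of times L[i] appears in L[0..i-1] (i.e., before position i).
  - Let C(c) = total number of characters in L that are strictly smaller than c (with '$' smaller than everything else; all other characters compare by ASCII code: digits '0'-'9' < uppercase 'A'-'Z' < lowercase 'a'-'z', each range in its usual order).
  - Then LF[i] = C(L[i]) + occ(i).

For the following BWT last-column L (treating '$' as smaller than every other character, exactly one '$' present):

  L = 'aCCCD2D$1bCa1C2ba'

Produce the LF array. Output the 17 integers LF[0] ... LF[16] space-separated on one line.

Char counts: '$':1, '1':2, '2':2, 'C':5, 'D':2, 'a':3, 'b':2
C (first-col start): C('$')=0, C('1')=1, C('2')=3, C('C')=5, C('D')=10, C('a')=12, C('b')=15
L[0]='a': occ=0, LF[0]=C('a')+0=12+0=12
L[1]='C': occ=0, LF[1]=C('C')+0=5+0=5
L[2]='C': occ=1, LF[2]=C('C')+1=5+1=6
L[3]='C': occ=2, LF[3]=C('C')+2=5+2=7
L[4]='D': occ=0, LF[4]=C('D')+0=10+0=10
L[5]='2': occ=0, LF[5]=C('2')+0=3+0=3
L[6]='D': occ=1, LF[6]=C('D')+1=10+1=11
L[7]='$': occ=0, LF[7]=C('$')+0=0+0=0
L[8]='1': occ=0, LF[8]=C('1')+0=1+0=1
L[9]='b': occ=0, LF[9]=C('b')+0=15+0=15
L[10]='C': occ=3, LF[10]=C('C')+3=5+3=8
L[11]='a': occ=1, LF[11]=C('a')+1=12+1=13
L[12]='1': occ=1, LF[12]=C('1')+1=1+1=2
L[13]='C': occ=4, LF[13]=C('C')+4=5+4=9
L[14]='2': occ=1, LF[14]=C('2')+1=3+1=4
L[15]='b': occ=1, LF[15]=C('b')+1=15+1=16
L[16]='a': occ=2, LF[16]=C('a')+2=12+2=14

Answer: 12 5 6 7 10 3 11 0 1 15 8 13 2 9 4 16 14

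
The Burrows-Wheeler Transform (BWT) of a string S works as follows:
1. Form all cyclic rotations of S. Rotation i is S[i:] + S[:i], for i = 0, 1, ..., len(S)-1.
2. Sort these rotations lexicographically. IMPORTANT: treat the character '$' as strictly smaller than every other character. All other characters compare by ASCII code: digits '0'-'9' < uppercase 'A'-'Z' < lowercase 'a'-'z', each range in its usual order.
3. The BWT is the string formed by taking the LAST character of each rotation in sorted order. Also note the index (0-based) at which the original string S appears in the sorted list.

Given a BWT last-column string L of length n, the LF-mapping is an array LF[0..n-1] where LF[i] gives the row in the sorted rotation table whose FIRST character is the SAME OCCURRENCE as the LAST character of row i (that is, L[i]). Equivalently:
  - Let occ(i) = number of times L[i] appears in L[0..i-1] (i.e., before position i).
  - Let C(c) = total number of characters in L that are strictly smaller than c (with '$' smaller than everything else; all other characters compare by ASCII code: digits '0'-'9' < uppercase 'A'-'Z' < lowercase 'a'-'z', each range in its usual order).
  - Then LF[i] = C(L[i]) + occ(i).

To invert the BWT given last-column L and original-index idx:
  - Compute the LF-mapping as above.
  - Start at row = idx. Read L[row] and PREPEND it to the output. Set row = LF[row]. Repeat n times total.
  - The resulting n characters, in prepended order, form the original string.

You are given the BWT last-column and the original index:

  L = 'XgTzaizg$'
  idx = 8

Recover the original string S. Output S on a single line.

Answer: zigzagTX$

Derivation:
LF mapping: 2 4 1 7 3 6 8 5 0
Walk LF starting at row 8, prepending L[row]:
  step 1: row=8, L[8]='$', prepend. Next row=LF[8]=0
  step 2: row=0, L[0]='X', prepend. Next row=LF[0]=2
  step 3: row=2, L[2]='T', prepend. Next row=LF[2]=1
  step 4: row=1, L[1]='g', prepend. Next row=LF[1]=4
  step 5: row=4, L[4]='a', prepend. Next row=LF[4]=3
  step 6: row=3, L[3]='z', prepend. Next row=LF[3]=7
  step 7: row=7, L[7]='g', prepend. Next row=LF[7]=5
  step 8: row=5, L[5]='i', prepend. Next row=LF[5]=6
  step 9: row=6, L[6]='z', prepend. Next row=LF[6]=8
Reversed output: zigzagTX$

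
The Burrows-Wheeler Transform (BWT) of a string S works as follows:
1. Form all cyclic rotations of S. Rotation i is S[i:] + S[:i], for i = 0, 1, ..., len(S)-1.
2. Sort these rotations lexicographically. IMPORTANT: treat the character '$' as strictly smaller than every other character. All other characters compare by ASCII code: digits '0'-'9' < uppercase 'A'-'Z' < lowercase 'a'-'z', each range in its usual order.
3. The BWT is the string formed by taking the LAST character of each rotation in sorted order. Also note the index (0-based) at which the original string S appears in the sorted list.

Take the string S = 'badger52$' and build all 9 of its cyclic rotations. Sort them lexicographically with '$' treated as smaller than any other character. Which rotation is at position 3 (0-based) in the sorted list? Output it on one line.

Answer: adger52$b

Derivation:
All 9 rotations (rotation i = S[i:]+S[:i]):
  rot[0] = badger52$
  rot[1] = adger52$b
  rot[2] = dger52$ba
  rot[3] = ger52$bad
  rot[4] = er52$badg
  rot[5] = r52$badge
  rot[6] = 52$badger
  rot[7] = 2$badger5
  rot[8] = $badger52
Sorted (with $ < everything):
  sorted[0] = $badger52
  sorted[1] = 2$badger5
  sorted[2] = 52$badger
  sorted[3] = adger52$b
  sorted[4] = badger52$
  sorted[5] = dger52$ba
  sorted[6] = er52$badg
  sorted[7] = ger52$bad
  sorted[8] = r52$badge
sorted[3] = adger52$b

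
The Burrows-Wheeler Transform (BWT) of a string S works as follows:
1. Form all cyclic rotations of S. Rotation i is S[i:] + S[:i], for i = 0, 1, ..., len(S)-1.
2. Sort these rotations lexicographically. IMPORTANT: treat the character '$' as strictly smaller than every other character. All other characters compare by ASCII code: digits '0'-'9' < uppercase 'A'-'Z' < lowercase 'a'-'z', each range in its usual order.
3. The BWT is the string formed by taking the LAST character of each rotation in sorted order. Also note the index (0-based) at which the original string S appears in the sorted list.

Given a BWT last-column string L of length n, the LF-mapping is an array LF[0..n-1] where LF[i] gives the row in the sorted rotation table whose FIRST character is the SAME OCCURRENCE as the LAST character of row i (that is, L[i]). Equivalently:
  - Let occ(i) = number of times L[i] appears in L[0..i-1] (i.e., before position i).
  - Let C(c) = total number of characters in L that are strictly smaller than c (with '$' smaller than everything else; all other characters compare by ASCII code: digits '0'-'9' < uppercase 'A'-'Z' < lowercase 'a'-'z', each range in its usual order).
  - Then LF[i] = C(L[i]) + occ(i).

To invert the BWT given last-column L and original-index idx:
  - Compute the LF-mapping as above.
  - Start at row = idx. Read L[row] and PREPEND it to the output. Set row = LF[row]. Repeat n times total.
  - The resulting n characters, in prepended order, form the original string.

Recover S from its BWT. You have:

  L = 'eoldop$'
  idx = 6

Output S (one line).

Answer: poodle$

Derivation:
LF mapping: 2 4 3 1 5 6 0
Walk LF starting at row 6, prepending L[row]:
  step 1: row=6, L[6]='$', prepend. Next row=LF[6]=0
  step 2: row=0, L[0]='e', prepend. Next row=LF[0]=2
  step 3: row=2, L[2]='l', prepend. Next row=LF[2]=3
  step 4: row=3, L[3]='d', prepend. Next row=LF[3]=1
  step 5: row=1, L[1]='o', prepend. Next row=LF[1]=4
  step 6: row=4, L[4]='o', prepend. Next row=LF[4]=5
  step 7: row=5, L[5]='p', prepend. Next row=LF[5]=6
Reversed output: poodle$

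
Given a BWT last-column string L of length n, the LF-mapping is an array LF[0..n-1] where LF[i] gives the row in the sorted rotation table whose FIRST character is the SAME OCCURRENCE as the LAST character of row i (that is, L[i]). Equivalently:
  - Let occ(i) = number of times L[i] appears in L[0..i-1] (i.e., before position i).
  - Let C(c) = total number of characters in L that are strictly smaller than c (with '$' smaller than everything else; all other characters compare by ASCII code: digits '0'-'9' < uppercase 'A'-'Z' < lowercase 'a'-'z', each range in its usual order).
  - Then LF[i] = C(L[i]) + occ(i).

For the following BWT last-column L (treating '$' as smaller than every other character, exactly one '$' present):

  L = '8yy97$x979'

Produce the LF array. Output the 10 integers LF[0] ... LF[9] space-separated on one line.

Char counts: '$':1, '7':2, '8':1, '9':3, 'x':1, 'y':2
C (first-col start): C('$')=0, C('7')=1, C('8')=3, C('9')=4, C('x')=7, C('y')=8
L[0]='8': occ=0, LF[0]=C('8')+0=3+0=3
L[1]='y': occ=0, LF[1]=C('y')+0=8+0=8
L[2]='y': occ=1, LF[2]=C('y')+1=8+1=9
L[3]='9': occ=0, LF[3]=C('9')+0=4+0=4
L[4]='7': occ=0, LF[4]=C('7')+0=1+0=1
L[5]='$': occ=0, LF[5]=C('$')+0=0+0=0
L[6]='x': occ=0, LF[6]=C('x')+0=7+0=7
L[7]='9': occ=1, LF[7]=C('9')+1=4+1=5
L[8]='7': occ=1, LF[8]=C('7')+1=1+1=2
L[9]='9': occ=2, LF[9]=C('9')+2=4+2=6

Answer: 3 8 9 4 1 0 7 5 2 6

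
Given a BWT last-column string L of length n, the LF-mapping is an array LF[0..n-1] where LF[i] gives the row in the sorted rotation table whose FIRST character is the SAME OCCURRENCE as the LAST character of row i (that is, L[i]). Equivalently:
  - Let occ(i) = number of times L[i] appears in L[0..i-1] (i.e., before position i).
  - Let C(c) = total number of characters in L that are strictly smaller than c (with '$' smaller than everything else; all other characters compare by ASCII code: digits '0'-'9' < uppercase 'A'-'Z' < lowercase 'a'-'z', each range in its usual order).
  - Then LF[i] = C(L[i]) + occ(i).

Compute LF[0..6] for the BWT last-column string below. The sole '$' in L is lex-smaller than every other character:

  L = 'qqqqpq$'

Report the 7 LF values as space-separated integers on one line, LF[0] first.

Answer: 2 3 4 5 1 6 0

Derivation:
Char counts: '$':1, 'p':1, 'q':5
C (first-col start): C('$')=0, C('p')=1, C('q')=2
L[0]='q': occ=0, LF[0]=C('q')+0=2+0=2
L[1]='q': occ=1, LF[1]=C('q')+1=2+1=3
L[2]='q': occ=2, LF[2]=C('q')+2=2+2=4
L[3]='q': occ=3, LF[3]=C('q')+3=2+3=5
L[4]='p': occ=0, LF[4]=C('p')+0=1+0=1
L[5]='q': occ=4, LF[5]=C('q')+4=2+4=6
L[6]='$': occ=0, LF[6]=C('$')+0=0+0=0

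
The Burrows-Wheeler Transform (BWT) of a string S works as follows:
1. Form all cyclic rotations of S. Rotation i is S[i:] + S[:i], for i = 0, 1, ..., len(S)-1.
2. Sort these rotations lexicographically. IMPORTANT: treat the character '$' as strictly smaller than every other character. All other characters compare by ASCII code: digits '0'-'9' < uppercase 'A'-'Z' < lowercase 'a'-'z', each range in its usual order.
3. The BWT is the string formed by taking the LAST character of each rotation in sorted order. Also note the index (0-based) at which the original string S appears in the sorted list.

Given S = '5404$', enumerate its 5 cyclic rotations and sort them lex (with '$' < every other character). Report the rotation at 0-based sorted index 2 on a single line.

Answer: 4$540

Derivation:
All 5 rotations (rotation i = S[i:]+S[:i]):
  rot[0] = 5404$
  rot[1] = 404$5
  rot[2] = 04$54
  rot[3] = 4$540
  rot[4] = $5404
Sorted (with $ < everything):
  sorted[0] = $5404
  sorted[1] = 04$54
  sorted[2] = 4$540
  sorted[3] = 404$5
  sorted[4] = 5404$
sorted[2] = 4$540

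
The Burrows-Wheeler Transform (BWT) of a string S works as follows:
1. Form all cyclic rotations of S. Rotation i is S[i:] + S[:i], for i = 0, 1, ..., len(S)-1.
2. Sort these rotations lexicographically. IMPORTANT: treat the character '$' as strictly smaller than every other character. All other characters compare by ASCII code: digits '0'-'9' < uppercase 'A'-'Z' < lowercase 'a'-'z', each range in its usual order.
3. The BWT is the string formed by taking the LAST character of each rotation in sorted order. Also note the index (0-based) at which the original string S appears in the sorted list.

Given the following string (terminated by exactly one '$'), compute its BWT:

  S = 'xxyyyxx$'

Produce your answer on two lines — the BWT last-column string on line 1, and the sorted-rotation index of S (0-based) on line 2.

Answer: xxy$xyyx
3

Derivation:
All 8 rotations (rotation i = S[i:]+S[:i]):
  rot[0] = xxyyyxx$
  rot[1] = xyyyxx$x
  rot[2] = yyyxx$xx
  rot[3] = yyxx$xxy
  rot[4] = yxx$xxyy
  rot[5] = xx$xxyyy
  rot[6] = x$xxyyyx
  rot[7] = $xxyyyxx
Sorted (with $ < everything):
  sorted[0] = $xxyyyxx  (last char: 'x')
  sorted[1] = x$xxyyyx  (last char: 'x')
  sorted[2] = xx$xxyyy  (last char: 'y')
  sorted[3] = xxyyyxx$  (last char: '$')
  sorted[4] = xyyyxx$x  (last char: 'x')
  sorted[5] = yxx$xxyy  (last char: 'y')
  sorted[6] = yyxx$xxy  (last char: 'y')
  sorted[7] = yyyxx$xx  (last char: 'x')
Last column: xxy$xyyx
Original string S is at sorted index 3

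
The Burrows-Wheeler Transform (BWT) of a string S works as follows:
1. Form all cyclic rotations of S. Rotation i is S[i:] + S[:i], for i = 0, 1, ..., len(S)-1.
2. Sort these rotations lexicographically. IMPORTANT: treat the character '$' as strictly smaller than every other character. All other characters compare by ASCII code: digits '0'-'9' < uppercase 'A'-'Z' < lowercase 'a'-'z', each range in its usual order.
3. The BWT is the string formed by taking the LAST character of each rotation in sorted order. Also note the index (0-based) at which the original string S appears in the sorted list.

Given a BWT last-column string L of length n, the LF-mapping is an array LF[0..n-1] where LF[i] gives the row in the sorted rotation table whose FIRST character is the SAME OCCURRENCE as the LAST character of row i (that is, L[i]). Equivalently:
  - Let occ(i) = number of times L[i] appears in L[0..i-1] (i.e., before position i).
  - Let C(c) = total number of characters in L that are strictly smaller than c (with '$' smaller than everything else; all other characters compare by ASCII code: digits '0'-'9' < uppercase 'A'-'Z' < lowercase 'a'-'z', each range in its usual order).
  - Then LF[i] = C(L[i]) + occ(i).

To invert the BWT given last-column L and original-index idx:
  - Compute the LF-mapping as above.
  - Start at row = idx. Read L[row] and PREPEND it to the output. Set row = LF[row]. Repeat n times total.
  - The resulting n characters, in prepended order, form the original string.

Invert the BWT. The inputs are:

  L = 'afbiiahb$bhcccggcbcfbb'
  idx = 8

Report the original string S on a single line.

LF mapping: 1 14 3 20 21 2 18 4 0 5 19 9 10 11 16 17 12 6 13 15 7 8
Walk LF starting at row 8, prepending L[row]:
  step 1: row=8, L[8]='$', prepend. Next row=LF[8]=0
  step 2: row=0, L[0]='a', prepend. Next row=LF[0]=1
  step 3: row=1, L[1]='f', prepend. Next row=LF[1]=14
  step 4: row=14, L[14]='g', prepend. Next row=LF[14]=16
  step 5: row=16, L[16]='c', prepend. Next row=LF[16]=12
  step 6: row=12, L[12]='c', prepend. Next row=LF[12]=10
  step 7: row=10, L[10]='h', prepend. Next row=LF[10]=19
  step 8: row=19, L[19]='f', prepend. Next row=LF[19]=15
  step 9: row=15, L[15]='g', prepend. Next row=LF[15]=17
  step 10: row=17, L[17]='b', prepend. Next row=LF[17]=6
  step 11: row=6, L[6]='h', prepend. Next row=LF[6]=18
  step 12: row=18, L[18]='c', prepend. Next row=LF[18]=13
  step 13: row=13, L[13]='c', prepend. Next row=LF[13]=11
  step 14: row=11, L[11]='c', prepend. Next row=LF[11]=9
  step 15: row=9, L[9]='b', prepend. Next row=LF[9]=5
  step 16: row=5, L[5]='a', prepend. Next row=LF[5]=2
  step 17: row=2, L[2]='b', prepend. Next row=LF[2]=3
  step 18: row=3, L[3]='i', prepend. Next row=LF[3]=20
  step 19: row=20, L[20]='b', prepend. Next row=LF[20]=7
  step 20: row=7, L[7]='b', prepend. Next row=LF[7]=4
  step 21: row=4, L[4]='i', prepend. Next row=LF[4]=21
  step 22: row=21, L[21]='b', prepend. Next row=LF[21]=8
Reversed output: bibbibabccchbgfhccgfa$

Answer: bibbibabccchbgfhccgfa$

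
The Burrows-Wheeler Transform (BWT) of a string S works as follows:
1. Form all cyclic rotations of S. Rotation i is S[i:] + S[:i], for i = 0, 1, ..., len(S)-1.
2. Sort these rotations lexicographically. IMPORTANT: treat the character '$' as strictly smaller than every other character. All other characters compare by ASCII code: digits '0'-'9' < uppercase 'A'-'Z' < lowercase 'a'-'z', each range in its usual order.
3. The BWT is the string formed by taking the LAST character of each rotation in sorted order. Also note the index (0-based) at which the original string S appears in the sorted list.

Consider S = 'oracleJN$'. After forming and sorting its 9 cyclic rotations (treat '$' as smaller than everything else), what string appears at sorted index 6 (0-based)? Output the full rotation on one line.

Answer: leJN$orac

Derivation:
All 9 rotations (rotation i = S[i:]+S[:i]):
  rot[0] = oracleJN$
  rot[1] = racleJN$o
  rot[2] = acleJN$or
  rot[3] = cleJN$ora
  rot[4] = leJN$orac
  rot[5] = eJN$oracl
  rot[6] = JN$oracle
  rot[7] = N$oracleJ
  rot[8] = $oracleJN
Sorted (with $ < everything):
  sorted[0] = $oracleJN
  sorted[1] = JN$oracle
  sorted[2] = N$oracleJ
  sorted[3] = acleJN$or
  sorted[4] = cleJN$ora
  sorted[5] = eJN$oracl
  sorted[6] = leJN$orac
  sorted[7] = oracleJN$
  sorted[8] = racleJN$o
sorted[6] = leJN$orac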